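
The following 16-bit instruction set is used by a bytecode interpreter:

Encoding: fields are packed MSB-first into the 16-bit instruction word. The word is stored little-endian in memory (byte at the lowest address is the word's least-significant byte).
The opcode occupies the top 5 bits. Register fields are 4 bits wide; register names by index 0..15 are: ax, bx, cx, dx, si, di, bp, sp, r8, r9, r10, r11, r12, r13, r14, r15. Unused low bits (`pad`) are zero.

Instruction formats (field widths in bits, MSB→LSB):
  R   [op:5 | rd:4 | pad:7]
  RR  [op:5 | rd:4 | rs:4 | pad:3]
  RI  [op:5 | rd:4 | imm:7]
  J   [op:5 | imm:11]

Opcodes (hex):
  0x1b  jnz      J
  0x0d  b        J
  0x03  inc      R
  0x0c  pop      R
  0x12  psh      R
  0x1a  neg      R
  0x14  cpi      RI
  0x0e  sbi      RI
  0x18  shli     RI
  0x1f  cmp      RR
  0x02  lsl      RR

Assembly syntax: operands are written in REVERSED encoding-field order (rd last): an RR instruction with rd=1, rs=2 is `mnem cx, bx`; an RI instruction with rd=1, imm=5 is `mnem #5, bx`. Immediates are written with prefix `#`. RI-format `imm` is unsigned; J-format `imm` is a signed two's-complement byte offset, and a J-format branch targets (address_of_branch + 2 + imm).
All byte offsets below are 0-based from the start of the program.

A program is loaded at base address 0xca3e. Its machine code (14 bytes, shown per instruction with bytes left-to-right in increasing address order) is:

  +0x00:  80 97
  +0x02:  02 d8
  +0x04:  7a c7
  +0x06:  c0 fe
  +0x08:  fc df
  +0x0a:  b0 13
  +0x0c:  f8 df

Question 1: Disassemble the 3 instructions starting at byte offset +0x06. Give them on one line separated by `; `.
cmp r8, r13; jnz #-4; lsl bp, sp

+0x06: c0 fe ⇒ word 0xfec0 (little)
  op=0xfec0>>11=0x1f ⇒ cmp (RR)
  [10:7] rd=13 = r13
  [6:3] rs=8 = r8
+0x08: fc df ⇒ word 0xdffc (little)
  op=0xdffc>>11=0x1b ⇒ jnz (J)
  [10:0] imm=2044 (s11→-4) = #-4
+0x0a: b0 13 ⇒ word 0x13b0 (little)
  op=0x13b0>>11=0x2 ⇒ lsl (RR)
  [10:7] rd=7 = sp
  [6:3] rs=6 = bp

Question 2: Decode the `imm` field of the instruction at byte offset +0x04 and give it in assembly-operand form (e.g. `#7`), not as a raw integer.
#122

+0x04: 7a c7 ⇒ word 0xc77a (little)
  top 5b → 0x18 → shli [RI]
  [10:7] rd=14 = r14
  [6:0] imm=122 = #122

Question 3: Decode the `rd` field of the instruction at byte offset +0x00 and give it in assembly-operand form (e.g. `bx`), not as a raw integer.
@+00  little-endian(80 97) = 0x9780
  top 5b → 0x12 → psh [R]
  rd: (w>>7)&0xf=0xf → r15

r15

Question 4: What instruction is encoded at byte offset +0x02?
jnz #2

+0x02: 02 d8 ⇒ word 0xd802 (little)
  opcode bits[15:11]=0x1b: jnz/J
  imm: (w>>0)&0x7ff=0x2 → #2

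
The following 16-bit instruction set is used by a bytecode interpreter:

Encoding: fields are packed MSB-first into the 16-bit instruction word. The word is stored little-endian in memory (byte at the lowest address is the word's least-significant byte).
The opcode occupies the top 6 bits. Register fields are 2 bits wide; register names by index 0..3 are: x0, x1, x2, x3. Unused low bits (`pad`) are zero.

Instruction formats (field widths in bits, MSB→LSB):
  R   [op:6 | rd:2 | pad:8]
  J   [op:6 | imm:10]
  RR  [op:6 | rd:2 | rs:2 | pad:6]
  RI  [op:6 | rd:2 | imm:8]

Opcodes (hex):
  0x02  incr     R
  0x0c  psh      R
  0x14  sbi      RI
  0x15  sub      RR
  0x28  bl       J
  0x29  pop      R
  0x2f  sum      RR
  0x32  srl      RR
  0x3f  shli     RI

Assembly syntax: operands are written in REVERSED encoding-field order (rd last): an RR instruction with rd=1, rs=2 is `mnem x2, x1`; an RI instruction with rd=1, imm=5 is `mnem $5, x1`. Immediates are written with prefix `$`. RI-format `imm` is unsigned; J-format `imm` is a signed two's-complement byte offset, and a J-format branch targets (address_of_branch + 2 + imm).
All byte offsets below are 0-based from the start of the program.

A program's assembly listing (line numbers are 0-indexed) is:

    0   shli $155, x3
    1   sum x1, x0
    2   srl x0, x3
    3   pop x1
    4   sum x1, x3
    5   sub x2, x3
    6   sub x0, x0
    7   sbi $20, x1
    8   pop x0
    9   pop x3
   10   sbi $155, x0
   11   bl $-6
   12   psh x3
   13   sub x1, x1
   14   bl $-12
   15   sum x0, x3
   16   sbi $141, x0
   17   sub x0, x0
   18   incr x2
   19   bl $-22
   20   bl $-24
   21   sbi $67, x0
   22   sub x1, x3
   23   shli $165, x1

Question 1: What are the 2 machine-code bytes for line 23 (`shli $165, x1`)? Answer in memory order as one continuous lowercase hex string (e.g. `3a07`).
L23: shli op=0x3f:6|rd=1:2|imm=165:8 ⇒ 0xfda5 ⇒ little a5 fd

a5fd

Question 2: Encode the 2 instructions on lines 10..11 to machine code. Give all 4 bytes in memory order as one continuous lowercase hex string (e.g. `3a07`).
9b50faa3

10. sbi fields op=0x14:6|rd=0:2|imm=155:8 → word 509bh → 9b 50
11. bl fields op=0x28:6|imm=-6:10 → word a3fah → fa a3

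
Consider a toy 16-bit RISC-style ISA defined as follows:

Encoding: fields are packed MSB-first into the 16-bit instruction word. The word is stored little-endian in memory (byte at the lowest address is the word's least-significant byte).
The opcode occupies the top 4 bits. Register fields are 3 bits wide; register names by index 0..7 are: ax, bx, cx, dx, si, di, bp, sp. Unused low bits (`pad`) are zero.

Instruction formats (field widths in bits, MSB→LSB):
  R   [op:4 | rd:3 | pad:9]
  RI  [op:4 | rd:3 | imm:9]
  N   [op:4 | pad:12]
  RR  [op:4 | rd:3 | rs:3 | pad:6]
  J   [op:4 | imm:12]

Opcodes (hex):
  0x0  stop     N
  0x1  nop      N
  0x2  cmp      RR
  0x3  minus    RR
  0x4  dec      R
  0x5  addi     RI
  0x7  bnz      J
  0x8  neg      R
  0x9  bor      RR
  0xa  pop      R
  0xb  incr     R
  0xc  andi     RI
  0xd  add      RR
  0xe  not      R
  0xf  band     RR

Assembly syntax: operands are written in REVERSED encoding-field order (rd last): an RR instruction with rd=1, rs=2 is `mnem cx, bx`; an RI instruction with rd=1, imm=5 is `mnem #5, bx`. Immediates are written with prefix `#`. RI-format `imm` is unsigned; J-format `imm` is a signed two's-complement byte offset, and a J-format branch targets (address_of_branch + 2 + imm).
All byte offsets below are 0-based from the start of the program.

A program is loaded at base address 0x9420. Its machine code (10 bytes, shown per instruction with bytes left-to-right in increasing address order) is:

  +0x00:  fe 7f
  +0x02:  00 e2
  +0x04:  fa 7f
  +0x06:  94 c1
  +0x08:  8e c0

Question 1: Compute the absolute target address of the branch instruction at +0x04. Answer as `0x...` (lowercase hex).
0x9420

[04] fa 7f → 0x7ffa
  op=0x7ffa>>12=0x7 ⇒ bnz (J)
  [11:0] imm=4090 (s12→-6) = #-6
  target = base 0x9420 + off 0x04 + 2 + imm -6 = 0x9420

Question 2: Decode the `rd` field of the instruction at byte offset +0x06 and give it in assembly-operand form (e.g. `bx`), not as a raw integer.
ax

off 0x06: read 94 c1 as little → 0xc194
  op=0xc194>>12=0xc ⇒ andi (RI)
  rd: (w>>9)&0x7=0x0 → ax
  imm: (w>>0)&0x1ff=0x194 → #404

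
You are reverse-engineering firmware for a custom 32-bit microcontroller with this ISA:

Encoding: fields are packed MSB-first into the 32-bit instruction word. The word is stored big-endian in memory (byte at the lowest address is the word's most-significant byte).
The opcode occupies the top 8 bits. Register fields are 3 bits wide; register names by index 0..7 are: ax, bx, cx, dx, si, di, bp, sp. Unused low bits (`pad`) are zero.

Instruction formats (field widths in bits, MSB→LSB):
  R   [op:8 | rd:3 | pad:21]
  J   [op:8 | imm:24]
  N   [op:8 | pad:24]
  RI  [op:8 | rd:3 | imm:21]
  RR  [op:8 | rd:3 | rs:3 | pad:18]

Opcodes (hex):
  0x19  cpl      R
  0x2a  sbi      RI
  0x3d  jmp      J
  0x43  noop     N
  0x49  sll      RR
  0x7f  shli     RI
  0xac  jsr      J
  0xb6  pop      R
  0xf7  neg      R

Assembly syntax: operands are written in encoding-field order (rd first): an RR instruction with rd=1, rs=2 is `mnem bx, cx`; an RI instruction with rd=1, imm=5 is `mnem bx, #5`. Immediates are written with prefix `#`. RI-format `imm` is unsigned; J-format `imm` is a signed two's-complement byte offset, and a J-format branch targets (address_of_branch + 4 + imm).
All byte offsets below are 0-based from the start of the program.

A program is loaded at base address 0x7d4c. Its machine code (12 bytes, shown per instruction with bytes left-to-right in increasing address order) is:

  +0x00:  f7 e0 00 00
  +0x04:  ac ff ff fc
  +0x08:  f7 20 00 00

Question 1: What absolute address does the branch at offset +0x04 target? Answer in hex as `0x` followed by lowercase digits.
+0x04: ac ff ff fc ⇒ word 0xacfffffc (big)
  op=0xacfffffc>>24=0xac ⇒ jsr (J)
  [23:0] imm=16777212 (s24→-4) = #-4
  target = base 0x7d4c + off 0x04 + 4 + imm -4 = 0x7d50

0x7d50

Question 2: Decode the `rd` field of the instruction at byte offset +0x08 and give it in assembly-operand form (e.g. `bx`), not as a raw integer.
+0x08: f7 20 00 00 ⇒ word 0xf7200000 (big)
  top 8b → 0xf7 → neg [R]
  rd: (w>>21)&0x7=0x1 → bx

bx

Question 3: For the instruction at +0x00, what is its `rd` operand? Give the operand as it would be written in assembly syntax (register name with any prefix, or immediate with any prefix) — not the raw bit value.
@+00  big-endian(f7 e0 00 00) = 0xf7e00000
  opcode bits[31:24]=0xf7: neg/R
  [23:21] rd=7 = sp

sp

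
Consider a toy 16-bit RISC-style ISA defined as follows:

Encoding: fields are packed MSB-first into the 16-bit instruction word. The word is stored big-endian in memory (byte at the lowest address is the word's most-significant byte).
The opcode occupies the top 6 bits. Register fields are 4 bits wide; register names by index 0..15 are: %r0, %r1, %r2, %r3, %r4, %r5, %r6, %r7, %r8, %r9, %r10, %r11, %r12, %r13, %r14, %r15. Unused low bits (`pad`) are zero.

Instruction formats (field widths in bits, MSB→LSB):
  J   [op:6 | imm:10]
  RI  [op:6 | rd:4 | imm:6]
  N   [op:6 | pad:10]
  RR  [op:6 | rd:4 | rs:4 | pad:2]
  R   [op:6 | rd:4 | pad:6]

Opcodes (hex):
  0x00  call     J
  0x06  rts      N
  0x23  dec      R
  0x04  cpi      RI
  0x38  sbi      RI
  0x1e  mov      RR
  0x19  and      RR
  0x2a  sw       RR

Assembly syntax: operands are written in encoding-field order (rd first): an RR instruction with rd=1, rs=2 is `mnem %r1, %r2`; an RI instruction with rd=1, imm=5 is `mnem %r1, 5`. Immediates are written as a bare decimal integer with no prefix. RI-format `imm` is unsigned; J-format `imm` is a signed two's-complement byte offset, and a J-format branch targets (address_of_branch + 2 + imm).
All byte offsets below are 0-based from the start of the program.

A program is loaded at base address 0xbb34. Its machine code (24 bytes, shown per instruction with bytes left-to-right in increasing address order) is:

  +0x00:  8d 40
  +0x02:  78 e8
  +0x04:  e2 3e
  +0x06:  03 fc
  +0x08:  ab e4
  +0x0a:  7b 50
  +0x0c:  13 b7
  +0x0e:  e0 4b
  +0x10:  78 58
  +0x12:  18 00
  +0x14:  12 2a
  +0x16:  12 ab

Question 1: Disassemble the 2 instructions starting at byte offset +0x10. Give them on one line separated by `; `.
mov %r1, %r6; rts

off 0x10: read 78 58 as big → 0x7858
  opcode bits[15:10]=0x1e: mov/RR
  rd: (w>>6)&0xf=0x1 → %r1
  rs: (w>>2)&0xf=0x6 → %r6
off 0x12: read 18 00 as big → 0x1800
  opcode bits[15:10]=0x6: rts/N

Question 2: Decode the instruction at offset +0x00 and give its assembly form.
off 0x00: read 8d 40 as big → 0x8d40
  opcode bits[15:10]=0x23: dec/R
  rd: (w>>6)&0xf=0x5 → %r5

dec %r5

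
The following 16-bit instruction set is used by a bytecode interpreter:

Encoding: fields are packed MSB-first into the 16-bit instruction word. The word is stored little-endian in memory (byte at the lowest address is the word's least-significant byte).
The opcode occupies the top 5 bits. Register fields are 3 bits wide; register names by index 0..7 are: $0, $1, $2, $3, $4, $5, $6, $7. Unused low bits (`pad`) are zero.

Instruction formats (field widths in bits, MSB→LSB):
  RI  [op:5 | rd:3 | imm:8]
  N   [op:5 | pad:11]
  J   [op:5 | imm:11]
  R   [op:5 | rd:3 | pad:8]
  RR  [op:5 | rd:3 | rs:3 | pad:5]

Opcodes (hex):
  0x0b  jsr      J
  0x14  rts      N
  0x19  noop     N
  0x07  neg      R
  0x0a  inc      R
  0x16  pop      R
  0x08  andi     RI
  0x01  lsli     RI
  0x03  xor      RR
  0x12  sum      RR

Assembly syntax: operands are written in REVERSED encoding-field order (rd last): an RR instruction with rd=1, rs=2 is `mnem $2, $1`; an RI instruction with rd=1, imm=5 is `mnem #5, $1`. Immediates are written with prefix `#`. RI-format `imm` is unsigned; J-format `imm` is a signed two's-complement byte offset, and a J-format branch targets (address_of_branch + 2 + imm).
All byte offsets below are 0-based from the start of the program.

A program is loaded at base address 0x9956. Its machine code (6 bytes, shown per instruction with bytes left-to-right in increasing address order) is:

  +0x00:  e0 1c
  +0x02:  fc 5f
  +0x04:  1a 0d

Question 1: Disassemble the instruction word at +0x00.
xor $7, $4

+0x00: e0 1c ⇒ word 0x1ce0 (little)
  op=0x1ce0>>11=0x3 ⇒ xor (RR)
  rd@[10:8]=0x4 ⇒ $4
  rs@[7:5]=0x7 ⇒ $7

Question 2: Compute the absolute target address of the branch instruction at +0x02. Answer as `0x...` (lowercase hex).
off 0x02: read fc 5f as little → 0x5ffc
  top 5b → 0xb → jsr [J]
  imm: (w>>0)&0x7ff=0x7fc (s11→-4) → #-4
  target = base 0x9956 + off 0x02 + 2 + imm -4 = 0x9956

0x9956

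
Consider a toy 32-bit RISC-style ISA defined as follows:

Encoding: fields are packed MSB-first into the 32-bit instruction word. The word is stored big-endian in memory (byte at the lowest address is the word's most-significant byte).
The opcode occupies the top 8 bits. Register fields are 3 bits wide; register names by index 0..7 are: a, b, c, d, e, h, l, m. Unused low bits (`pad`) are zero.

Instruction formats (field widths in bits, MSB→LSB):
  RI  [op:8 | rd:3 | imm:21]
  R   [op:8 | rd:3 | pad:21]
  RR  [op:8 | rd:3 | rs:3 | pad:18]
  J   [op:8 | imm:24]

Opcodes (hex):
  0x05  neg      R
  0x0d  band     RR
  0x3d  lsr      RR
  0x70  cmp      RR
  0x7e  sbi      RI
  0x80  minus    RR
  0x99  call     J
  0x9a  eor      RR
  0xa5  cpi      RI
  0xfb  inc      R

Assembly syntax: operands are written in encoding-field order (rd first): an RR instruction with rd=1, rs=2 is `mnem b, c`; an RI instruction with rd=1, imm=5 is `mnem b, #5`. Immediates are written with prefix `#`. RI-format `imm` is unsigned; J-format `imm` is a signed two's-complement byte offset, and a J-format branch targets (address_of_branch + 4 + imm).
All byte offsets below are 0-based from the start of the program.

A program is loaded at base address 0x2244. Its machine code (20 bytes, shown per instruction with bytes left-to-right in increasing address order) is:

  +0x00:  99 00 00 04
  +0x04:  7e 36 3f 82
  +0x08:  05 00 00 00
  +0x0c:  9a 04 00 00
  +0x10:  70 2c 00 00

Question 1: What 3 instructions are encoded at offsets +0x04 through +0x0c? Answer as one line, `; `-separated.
+0x04: 7e 36 3f 82 ⇒ word 0x7e363f82 (big)
  top 8b → 0x7e → sbi [RI]
  rd: (w>>21)&0x7=0x1 → b
  imm: (w>>0)&0x1fffff=0x163f82 → #1458050
+0x08: 05 00 00 00 ⇒ word 0x05000000 (big)
  top 8b → 0x5 → neg [R]
  rd: (w>>21)&0x7=0x0 → a
+0x0c: 9a 04 00 00 ⇒ word 0x9a040000 (big)
  top 8b → 0x9a → eor [RR]
  rd: (w>>21)&0x7=0x0 → a
  rs: (w>>18)&0x7=0x1 → b

sbi b, #1458050; neg a; eor a, b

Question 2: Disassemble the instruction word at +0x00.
@+00  big-endian(99 00 00 04) = 0x99000004
  top 8b → 0x99 → call [J]
  imm: (w>>0)&0xffffff=0x4 → #4

call #4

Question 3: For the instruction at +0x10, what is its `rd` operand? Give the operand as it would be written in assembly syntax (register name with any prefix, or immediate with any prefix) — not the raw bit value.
b

@+10  big-endian(70 2c 00 00) = 0x702c0000
  opcode bits[31:24]=0x70: cmp/RR
  rd: (w>>21)&0x7=0x1 → b
  rs: (w>>18)&0x7=0x3 → d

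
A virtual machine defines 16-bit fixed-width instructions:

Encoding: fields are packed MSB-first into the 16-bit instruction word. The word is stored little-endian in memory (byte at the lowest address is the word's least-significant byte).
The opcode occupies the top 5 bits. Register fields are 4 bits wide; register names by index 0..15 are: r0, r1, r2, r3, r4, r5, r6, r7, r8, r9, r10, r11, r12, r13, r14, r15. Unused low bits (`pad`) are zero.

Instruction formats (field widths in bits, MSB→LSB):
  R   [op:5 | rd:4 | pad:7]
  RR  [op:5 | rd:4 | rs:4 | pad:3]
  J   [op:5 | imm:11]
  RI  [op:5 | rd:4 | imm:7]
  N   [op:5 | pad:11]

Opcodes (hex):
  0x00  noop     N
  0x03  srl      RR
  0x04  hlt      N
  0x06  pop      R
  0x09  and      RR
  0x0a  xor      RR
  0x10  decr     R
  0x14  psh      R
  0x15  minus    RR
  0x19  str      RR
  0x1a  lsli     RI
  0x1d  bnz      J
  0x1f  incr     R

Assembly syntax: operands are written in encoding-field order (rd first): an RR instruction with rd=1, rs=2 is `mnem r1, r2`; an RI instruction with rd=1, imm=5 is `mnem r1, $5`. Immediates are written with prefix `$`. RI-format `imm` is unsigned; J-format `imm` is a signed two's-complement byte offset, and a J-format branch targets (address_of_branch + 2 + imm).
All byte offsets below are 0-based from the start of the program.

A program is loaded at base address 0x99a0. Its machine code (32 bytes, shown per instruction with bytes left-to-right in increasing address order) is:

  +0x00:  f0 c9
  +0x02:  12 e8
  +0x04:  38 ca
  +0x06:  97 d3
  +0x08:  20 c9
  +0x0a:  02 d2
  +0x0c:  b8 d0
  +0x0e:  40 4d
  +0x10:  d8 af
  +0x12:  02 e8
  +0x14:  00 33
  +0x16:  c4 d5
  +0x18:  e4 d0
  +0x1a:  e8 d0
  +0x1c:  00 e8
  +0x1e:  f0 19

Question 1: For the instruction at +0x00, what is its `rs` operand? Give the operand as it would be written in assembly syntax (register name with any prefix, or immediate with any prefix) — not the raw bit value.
r14

off 0x00: read f0 c9 as little → 0xc9f0
  top 5b → 0x19 → str [RR]
  rd: (w>>7)&0xf=0x3 → r3
  rs: (w>>3)&0xf=0xe → r14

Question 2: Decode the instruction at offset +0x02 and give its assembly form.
[02] 12 e8 → 0xe812
  op=0xe812>>11=0x1d ⇒ bnz (J)
  imm: (w>>0)&0x7ff=0x12 → $18

bnz $18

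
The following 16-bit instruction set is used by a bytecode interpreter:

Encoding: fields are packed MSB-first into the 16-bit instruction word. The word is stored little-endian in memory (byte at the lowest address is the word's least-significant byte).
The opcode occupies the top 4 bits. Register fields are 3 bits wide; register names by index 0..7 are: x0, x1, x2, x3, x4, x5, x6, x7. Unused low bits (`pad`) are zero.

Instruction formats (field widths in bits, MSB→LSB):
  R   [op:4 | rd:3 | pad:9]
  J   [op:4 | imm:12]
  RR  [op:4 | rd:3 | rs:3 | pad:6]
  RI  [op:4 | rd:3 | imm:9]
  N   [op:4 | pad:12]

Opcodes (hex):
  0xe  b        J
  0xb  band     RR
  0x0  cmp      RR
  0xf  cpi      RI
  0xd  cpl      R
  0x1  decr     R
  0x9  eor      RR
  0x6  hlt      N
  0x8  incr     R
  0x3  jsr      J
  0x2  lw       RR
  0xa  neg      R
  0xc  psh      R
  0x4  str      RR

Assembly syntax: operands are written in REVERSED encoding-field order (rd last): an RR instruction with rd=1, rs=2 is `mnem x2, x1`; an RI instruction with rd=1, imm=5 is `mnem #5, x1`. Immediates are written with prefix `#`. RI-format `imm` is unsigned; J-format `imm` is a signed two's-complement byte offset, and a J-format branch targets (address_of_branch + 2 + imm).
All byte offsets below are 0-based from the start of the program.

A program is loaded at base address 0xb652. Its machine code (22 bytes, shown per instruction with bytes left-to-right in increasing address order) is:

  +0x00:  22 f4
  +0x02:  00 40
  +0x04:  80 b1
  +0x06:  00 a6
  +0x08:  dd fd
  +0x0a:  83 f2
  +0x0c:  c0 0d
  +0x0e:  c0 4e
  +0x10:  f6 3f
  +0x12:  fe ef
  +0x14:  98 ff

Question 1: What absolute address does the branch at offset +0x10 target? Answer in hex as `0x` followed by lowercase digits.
0xb65a

+0x10: f6 3f ⇒ word 0x3ff6 (little)
  op=0x3ff6>>12=0x3 ⇒ jsr (J)
  [11:0] imm=4086 (s12→-10) = #-10
  target = base 0xb652 + off 0x10 + 2 + imm -10 = 0xb65a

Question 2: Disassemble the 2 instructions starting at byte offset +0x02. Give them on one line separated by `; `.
[02] 00 40 → 0x4000
  op=0x4000>>12=0x4 ⇒ str (RR)
  rd@[11:9]=0x0 ⇒ x0
  rs@[8:6]=0x0 ⇒ x0
[04] 80 b1 → 0xb180
  op=0xb180>>12=0xb ⇒ band (RR)
  rd@[11:9]=0x0 ⇒ x0
  rs@[8:6]=0x6 ⇒ x6

str x0, x0; band x6, x0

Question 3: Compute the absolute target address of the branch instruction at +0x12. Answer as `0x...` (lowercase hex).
off 0x12: read fe ef as little → 0xeffe
  opcode bits[15:12]=0xe: b/J
  imm: (w>>0)&0xfff=0xffe (s12→-2) → #-2
  target = base 0xb652 + off 0x12 + 2 + imm -2 = 0xb664

0xb664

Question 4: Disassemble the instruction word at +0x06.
neg x3

@+06  little-endian(00 a6) = 0xa600
  opcode bits[15:12]=0xa: neg/R
  rd@[11:9]=0x3 ⇒ x3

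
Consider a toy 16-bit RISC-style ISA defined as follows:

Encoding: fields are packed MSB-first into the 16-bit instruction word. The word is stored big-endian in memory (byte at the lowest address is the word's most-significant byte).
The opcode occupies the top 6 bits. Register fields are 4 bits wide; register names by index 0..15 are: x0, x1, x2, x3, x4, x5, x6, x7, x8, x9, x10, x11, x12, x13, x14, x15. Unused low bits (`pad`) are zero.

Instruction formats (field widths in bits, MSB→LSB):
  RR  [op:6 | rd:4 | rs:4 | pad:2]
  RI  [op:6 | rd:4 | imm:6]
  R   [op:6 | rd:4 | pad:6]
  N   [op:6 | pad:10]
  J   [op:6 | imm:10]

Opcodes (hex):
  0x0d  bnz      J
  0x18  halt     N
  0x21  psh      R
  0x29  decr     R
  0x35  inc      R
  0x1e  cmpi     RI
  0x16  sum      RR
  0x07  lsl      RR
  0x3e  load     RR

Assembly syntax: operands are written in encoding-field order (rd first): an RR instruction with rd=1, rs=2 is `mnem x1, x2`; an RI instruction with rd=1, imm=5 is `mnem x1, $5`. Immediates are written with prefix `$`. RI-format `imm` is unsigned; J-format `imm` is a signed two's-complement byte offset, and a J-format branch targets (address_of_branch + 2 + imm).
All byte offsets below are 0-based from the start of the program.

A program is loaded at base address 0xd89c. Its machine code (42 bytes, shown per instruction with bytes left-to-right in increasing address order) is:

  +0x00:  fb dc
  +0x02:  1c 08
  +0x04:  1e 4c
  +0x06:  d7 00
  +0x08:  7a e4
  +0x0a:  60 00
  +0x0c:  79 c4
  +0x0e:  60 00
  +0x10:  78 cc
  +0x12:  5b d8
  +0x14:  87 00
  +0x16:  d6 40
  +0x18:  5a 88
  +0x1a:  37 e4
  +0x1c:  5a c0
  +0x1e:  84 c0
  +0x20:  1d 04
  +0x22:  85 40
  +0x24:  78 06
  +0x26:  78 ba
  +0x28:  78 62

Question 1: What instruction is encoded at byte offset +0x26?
@+26  big-endian(78 ba) = 0x78ba
  opcode bits[15:10]=0x1e: cmpi/RI
  rd: (w>>6)&0xf=0x2 → x2
  imm: (w>>0)&0x3f=0x3a → $58

cmpi x2, $58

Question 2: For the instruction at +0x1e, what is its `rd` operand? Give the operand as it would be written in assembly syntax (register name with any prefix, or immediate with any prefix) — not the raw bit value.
@+1e  big-endian(84 c0) = 0x84c0
  op=0x84c0>>10=0x21 ⇒ psh (R)
  rd@[9:6]=0x3 ⇒ x3

x3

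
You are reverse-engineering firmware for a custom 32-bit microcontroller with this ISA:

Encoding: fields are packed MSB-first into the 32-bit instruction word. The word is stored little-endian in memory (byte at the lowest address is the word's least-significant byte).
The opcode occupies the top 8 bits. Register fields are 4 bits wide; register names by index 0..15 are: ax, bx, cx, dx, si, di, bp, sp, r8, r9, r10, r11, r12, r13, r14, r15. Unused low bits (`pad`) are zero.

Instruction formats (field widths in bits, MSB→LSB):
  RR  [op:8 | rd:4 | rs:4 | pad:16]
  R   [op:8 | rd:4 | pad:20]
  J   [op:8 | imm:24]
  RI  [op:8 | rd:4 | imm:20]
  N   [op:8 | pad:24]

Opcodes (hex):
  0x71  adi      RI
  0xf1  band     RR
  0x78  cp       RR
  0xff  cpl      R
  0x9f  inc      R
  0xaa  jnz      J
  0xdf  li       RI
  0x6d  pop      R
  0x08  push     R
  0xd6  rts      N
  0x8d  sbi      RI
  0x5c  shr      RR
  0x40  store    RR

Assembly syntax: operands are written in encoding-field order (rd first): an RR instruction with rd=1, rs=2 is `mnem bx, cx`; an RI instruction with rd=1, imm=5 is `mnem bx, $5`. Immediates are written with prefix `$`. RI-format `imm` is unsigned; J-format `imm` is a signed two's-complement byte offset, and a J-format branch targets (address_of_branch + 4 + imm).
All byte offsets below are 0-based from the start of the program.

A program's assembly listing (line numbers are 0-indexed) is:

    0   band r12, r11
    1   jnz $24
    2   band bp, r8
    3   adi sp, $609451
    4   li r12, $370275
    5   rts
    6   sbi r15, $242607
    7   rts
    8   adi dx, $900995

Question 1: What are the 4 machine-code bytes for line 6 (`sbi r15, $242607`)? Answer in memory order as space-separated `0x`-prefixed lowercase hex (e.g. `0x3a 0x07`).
0xaf 0xb3 0xf3 0x8d

6. sbi fields op=0x8d:8|rd=15:4|imm=242607:20 → word 8df3b3afh → af b3 f3 8d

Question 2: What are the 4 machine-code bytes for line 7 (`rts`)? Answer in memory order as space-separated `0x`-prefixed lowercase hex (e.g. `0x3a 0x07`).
0x00 0x00 0x00 0xd6

line 7 (rts): pack op=0xd6:8|pad=0:24 = 0xd6000000; little→ 00 00 00 d6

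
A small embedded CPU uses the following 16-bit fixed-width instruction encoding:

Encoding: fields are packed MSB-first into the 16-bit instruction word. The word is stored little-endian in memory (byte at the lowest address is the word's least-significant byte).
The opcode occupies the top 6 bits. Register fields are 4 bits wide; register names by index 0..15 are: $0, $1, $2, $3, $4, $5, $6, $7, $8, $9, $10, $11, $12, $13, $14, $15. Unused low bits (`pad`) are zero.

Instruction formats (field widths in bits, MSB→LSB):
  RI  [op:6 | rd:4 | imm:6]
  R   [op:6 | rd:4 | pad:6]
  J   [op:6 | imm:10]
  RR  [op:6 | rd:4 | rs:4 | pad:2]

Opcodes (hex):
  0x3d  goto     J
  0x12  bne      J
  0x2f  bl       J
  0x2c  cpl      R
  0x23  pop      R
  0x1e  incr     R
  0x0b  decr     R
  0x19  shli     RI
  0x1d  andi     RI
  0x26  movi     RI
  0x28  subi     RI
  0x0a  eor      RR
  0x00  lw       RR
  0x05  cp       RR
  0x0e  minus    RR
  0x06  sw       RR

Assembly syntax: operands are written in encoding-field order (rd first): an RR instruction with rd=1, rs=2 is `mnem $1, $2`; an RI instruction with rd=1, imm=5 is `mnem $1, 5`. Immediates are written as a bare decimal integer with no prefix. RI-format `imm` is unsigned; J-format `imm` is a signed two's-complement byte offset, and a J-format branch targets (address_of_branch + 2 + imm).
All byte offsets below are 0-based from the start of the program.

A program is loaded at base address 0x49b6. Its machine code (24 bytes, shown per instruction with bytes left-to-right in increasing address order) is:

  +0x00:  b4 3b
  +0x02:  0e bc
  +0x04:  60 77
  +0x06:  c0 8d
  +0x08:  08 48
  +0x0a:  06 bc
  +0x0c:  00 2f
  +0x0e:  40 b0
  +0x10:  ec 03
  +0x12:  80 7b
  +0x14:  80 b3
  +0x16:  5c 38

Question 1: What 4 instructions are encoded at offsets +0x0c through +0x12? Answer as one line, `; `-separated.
[0c] 00 2f → 0x2f00
  op=0x2f00>>10=0xb ⇒ decr (R)
  [9:6] rd=12 = $12
[0e] 40 b0 → 0xb040
  op=0xb040>>10=0x2c ⇒ cpl (R)
  [9:6] rd=1 = $1
[10] ec 03 → 0x03ec
  op=0x03ec>>10=0x0 ⇒ lw (RR)
  [9:6] rd=15 = $15
  [5:2] rs=11 = $11
[12] 80 7b → 0x7b80
  op=0x7b80>>10=0x1e ⇒ incr (R)
  [9:6] rd=14 = $14

decr $12; cpl $1; lw $15, $11; incr $14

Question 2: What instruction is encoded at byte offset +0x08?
@+08  little-endian(08 48) = 0x4808
  op=0x4808>>10=0x12 ⇒ bne (J)
  [9:0] imm=8 = 8

bne 8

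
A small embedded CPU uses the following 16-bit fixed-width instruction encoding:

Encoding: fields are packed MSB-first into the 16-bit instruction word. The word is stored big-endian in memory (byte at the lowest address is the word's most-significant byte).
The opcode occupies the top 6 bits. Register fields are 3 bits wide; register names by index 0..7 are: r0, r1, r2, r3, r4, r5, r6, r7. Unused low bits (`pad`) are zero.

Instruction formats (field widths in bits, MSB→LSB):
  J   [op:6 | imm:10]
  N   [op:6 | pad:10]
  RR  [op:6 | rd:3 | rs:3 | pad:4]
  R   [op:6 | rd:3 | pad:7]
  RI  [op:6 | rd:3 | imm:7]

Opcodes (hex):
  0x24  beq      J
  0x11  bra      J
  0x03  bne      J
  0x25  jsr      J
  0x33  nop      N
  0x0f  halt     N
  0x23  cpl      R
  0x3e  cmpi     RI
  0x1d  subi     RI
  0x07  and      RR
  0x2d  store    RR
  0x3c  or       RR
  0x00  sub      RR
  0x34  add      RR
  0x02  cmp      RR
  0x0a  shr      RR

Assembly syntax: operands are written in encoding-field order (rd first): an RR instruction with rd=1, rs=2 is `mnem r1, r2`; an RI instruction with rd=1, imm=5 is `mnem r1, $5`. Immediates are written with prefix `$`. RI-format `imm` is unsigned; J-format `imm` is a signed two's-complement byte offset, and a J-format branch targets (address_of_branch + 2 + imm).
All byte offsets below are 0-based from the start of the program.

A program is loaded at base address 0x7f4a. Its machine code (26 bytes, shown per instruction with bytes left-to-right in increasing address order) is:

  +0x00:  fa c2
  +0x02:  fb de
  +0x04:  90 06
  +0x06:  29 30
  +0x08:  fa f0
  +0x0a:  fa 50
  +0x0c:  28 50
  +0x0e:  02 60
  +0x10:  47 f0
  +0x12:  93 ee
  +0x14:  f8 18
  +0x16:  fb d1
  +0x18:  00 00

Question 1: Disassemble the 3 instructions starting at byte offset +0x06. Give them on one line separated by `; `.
shr r2, r3; cmpi r5, $112; cmpi r4, $80

@+06  big-endian(29 30) = 0x2930
  opcode bits[15:10]=0xa: shr/RR
  rd@[9:7]=0x2 ⇒ r2
  rs@[6:4]=0x3 ⇒ r3
@+08  big-endian(fa f0) = 0xfaf0
  opcode bits[15:10]=0x3e: cmpi/RI
  rd@[9:7]=0x5 ⇒ r5
  imm@[6:0]=0x70 ⇒ $112
@+0a  big-endian(fa 50) = 0xfa50
  opcode bits[15:10]=0x3e: cmpi/RI
  rd@[9:7]=0x4 ⇒ r4
  imm@[6:0]=0x50 ⇒ $80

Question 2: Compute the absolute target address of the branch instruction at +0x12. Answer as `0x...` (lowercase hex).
off 0x12: read 93 ee as big → 0x93ee
  op=0x93ee>>10=0x24 ⇒ beq (J)
  [9:0] imm=1006 (s10→-18) = $-18
  target = base 0x7f4a + off 0x12 + 2 + imm -18 = 0x7f4c

0x7f4c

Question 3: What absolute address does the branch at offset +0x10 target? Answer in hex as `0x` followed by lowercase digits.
off 0x10: read 47 f0 as big → 0x47f0
  opcode bits[15:10]=0x11: bra/J
  imm@[9:0]=0x3f0 (s10→-16) ⇒ $-16
  target = base 0x7f4a + off 0x10 + 2 + imm -16 = 0x7f4c

0x7f4c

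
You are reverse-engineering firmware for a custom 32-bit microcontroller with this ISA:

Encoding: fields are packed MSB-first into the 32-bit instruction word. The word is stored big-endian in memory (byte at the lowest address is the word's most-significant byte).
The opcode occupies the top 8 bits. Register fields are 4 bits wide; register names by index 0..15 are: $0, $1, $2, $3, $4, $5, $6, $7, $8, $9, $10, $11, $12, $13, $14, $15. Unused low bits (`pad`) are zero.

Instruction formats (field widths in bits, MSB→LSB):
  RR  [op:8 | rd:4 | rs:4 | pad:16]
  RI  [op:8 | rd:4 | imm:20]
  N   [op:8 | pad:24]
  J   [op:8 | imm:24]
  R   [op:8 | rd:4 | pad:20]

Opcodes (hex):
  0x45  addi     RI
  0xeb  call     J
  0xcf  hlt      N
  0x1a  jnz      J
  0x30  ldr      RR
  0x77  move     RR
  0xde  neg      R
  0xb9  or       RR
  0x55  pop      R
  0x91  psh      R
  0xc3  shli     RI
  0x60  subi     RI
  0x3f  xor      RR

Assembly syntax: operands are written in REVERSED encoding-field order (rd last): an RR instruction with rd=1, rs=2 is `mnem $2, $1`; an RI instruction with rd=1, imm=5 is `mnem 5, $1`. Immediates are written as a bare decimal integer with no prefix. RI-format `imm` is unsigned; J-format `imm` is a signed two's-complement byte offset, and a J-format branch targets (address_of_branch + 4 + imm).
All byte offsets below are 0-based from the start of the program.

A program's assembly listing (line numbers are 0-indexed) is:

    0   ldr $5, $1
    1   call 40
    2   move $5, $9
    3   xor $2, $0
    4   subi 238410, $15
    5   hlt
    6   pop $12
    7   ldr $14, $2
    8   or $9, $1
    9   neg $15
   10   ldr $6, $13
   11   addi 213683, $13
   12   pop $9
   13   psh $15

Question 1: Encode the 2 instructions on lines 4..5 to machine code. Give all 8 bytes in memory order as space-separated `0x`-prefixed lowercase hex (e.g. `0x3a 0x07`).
0x60 0xf3 0xa3 0x4a 0xcf 0x00 0x00 0x00

L4: subi op=0x60:8|rd=15:4|imm=238410:20 ⇒ 0x60f3a34a ⇒ big 60 f3 a3 4a
L5: hlt op=0xcf:8|pad=0:24 ⇒ 0xcf000000 ⇒ big cf 00 00 00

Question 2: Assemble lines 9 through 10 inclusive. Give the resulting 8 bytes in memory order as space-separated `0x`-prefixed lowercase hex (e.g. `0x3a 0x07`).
0xde 0xf0 0x00 0x00 0x30 0xd6 0x00 0x00

9. neg fields op=0xde:8|rd=15:4|pad=0:20 → word def00000h → de f0 00 00
10. ldr fields op=0x30:8|rd=13:4|rs=6:4|pad=0:16 → word 30d60000h → 30 d6 00 00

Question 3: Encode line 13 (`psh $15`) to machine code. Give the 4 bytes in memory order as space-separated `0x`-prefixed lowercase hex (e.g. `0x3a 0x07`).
0x91 0xf0 0x00 0x00

13. psh fields op=0x91:8|rd=15:4|pad=0:20 → word 91f00000h → 91 f0 00 00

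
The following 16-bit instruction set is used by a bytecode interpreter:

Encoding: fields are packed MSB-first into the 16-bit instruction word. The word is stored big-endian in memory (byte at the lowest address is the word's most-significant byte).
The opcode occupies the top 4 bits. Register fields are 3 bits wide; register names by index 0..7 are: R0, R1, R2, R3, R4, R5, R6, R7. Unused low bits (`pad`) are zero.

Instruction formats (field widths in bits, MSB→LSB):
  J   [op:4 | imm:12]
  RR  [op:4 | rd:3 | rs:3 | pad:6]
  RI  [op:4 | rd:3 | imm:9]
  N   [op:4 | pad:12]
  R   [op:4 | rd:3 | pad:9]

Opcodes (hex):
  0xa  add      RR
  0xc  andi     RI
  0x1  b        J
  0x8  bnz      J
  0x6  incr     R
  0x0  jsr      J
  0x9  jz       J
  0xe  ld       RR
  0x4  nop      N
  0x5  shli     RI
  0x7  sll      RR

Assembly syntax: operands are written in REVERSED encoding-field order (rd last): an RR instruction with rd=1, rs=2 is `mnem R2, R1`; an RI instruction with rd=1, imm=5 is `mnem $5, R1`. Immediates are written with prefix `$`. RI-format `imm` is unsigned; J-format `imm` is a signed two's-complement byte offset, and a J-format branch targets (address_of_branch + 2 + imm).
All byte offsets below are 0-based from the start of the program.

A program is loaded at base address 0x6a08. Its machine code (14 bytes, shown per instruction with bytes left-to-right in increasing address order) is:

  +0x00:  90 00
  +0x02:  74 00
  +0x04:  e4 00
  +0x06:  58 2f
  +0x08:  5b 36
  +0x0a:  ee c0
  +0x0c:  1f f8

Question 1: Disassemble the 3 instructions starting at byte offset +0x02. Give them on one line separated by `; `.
sll R0, R2; ld R0, R2; shli $47, R4

@+02  big-endian(74 00) = 0x7400
  top 4b → 0x7 → sll [RR]
  rd@[11:9]=0x2 ⇒ R2
  rs@[8:6]=0x0 ⇒ R0
@+04  big-endian(e4 00) = 0xe400
  top 4b → 0xe → ld [RR]
  rd@[11:9]=0x2 ⇒ R2
  rs@[8:6]=0x0 ⇒ R0
@+06  big-endian(58 2f) = 0x582f
  top 4b → 0x5 → shli [RI]
  rd@[11:9]=0x4 ⇒ R4
  imm@[8:0]=0x2f ⇒ $47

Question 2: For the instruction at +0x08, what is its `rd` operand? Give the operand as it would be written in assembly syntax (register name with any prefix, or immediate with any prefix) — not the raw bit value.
off 0x08: read 5b 36 as big → 0x5b36
  opcode bits[15:12]=0x5: shli/RI
  [11:9] rd=5 = R5
  [8:0] imm=310 = $310

R5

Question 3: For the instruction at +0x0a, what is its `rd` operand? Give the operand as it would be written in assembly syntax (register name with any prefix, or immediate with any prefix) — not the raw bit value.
R7

+0x0a: ee c0 ⇒ word 0xeec0 (big)
  top 4b → 0xe → ld [RR]
  [11:9] rd=7 = R7
  [8:6] rs=3 = R3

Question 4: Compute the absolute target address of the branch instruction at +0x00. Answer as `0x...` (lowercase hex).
0x6a0a

@+00  big-endian(90 00) = 0x9000
  opcode bits[15:12]=0x9: jz/J
  imm@[11:0]=0x0 ⇒ $0
  target = base 0x6a08 + off 0x00 + 2 + imm 0 = 0x6a0a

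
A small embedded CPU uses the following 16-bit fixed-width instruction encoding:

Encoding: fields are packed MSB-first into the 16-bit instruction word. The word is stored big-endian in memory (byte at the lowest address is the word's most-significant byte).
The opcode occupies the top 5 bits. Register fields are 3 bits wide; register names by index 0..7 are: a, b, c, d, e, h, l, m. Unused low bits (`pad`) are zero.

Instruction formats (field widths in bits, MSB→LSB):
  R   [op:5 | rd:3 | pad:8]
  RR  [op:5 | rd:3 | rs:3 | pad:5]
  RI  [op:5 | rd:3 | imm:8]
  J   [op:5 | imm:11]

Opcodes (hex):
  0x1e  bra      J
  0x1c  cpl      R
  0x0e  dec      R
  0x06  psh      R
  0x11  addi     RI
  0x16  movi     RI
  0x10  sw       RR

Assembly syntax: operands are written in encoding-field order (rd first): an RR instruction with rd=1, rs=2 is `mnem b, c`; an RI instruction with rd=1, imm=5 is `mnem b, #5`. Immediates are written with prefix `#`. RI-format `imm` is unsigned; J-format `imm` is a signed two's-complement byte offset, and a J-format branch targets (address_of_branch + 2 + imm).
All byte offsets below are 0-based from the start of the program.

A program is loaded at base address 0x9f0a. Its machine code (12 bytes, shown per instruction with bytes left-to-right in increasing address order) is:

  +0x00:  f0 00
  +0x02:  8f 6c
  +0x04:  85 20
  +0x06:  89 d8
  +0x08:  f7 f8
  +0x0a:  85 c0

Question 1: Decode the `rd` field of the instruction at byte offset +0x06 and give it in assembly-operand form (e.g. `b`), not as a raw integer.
+0x06: 89 d8 ⇒ word 0x89d8 (big)
  op=0x89d8>>11=0x11 ⇒ addi (RI)
  [10:8] rd=1 = b
  [7:0] imm=216 = #216

b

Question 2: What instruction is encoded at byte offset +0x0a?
sw h, l

off 0x0a: read 85 c0 as big → 0x85c0
  opcode bits[15:11]=0x10: sw/RR
  rd: (w>>8)&0x7=0x5 → h
  rs: (w>>5)&0x7=0x6 → l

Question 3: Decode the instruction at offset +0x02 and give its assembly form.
addi m, #108

off 0x02: read 8f 6c as big → 0x8f6c
  opcode bits[15:11]=0x11: addi/RI
  rd@[10:8]=0x7 ⇒ m
  imm@[7:0]=0x6c ⇒ #108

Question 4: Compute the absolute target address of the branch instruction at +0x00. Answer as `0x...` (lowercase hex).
[00] f0 00 → 0xf000
  top 5b → 0x1e → bra [J]
  imm: (w>>0)&0x7ff=0x0 → #0
  target = base 0x9f0a + off 0x00 + 2 + imm 0 = 0x9f0c

0x9f0c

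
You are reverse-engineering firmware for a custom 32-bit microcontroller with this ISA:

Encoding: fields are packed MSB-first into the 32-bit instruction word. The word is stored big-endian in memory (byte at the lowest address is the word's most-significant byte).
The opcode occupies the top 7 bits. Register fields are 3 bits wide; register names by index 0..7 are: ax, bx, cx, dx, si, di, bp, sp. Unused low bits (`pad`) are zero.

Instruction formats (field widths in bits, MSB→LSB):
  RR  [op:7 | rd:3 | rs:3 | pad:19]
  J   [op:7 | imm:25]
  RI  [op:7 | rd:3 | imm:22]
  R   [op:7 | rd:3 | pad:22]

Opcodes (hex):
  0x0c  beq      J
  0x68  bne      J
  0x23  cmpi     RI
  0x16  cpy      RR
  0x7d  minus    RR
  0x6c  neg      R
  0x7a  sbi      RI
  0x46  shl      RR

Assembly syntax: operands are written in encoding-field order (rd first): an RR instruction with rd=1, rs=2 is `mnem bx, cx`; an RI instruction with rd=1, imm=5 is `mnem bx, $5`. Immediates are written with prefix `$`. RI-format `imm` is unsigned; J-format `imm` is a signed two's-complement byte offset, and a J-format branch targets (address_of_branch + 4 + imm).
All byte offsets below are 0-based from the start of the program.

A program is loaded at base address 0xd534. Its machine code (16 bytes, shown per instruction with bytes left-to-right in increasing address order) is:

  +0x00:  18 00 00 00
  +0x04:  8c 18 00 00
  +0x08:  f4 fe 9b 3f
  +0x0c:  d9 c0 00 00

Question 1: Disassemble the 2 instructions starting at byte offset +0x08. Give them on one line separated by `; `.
off 0x08: read f4 fe 9b 3f as big → 0xf4fe9b3f
  opcode bits[31:25]=0x7a: sbi/RI
  rd: (w>>22)&0x7=0x3 → dx
  imm: (w>>0)&0x3fffff=0x3e9b3f → $4102975
off 0x0c: read d9 c0 00 00 as big → 0xd9c00000
  opcode bits[31:25]=0x6c: neg/R
  rd: (w>>22)&0x7=0x7 → sp

sbi dx, $4102975; neg sp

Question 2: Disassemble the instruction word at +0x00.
off 0x00: read 18 00 00 00 as big → 0x18000000
  opcode bits[31:25]=0xc: beq/J
  imm: (w>>0)&0x1ffffff=0x0 → $0

beq $0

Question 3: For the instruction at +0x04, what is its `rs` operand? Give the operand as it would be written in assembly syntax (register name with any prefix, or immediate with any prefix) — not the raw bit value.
dx

+0x04: 8c 18 00 00 ⇒ word 0x8c180000 (big)
  top 7b → 0x46 → shl [RR]
  [24:22] rd=0 = ax
  [21:19] rs=3 = dx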